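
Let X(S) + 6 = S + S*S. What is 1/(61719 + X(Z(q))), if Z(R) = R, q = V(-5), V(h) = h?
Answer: 1/61733 ≈ 1.6199e-5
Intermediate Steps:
q = -5
X(S) = -6 + S + S² (X(S) = -6 + (S + S*S) = -6 + (S + S²) = -6 + S + S²)
1/(61719 + X(Z(q))) = 1/(61719 + (-6 - 5 + (-5)²)) = 1/(61719 + (-6 - 5 + 25)) = 1/(61719 + 14) = 1/61733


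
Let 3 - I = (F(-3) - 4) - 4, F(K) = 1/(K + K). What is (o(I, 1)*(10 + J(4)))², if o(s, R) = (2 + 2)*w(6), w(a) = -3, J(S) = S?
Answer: 28224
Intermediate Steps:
F(K) = 1/(2*K)
I = 67/6 (I = 3 - (((½)/(-3) - 4) - 4) = 3 - (((½)*(-⅓) - 4) - 4) = 3 - ((-⅙ - 4) - 4) = 3 - (-25/6 - 4) = 3 - 1*(-49/6) = 3 + 49/6 = 67/6 ≈ 11.167)
o(s, R) = -12 (o(s, R) = (2 + 2)*(-3) = 4*(-3) = -12)
(o(I, 1)*(10 + J(4)))² = (-12*(10 + 4))² = (-12*14)² = (-168)² = 28224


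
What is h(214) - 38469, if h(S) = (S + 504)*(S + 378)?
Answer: 386587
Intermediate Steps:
h(S) = (378 + S)*(504 + S) (h(S) = (504 + S)*(378 + S) = (378 + S)*(504 + S))
h(214) - 38469 = (190512 + 214² + 882*214) - 38469 = (190512 + 45796 + 188748) - 38469 = 425056 - 38469 = 386587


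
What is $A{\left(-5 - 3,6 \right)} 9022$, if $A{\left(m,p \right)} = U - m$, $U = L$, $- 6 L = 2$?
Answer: $\frac{207506}{3} \approx 69169.0$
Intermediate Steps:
$L = - \frac{1}{3}$ ($L = \left(- \frac{1}{6}\right) 2 = - \frac{1}{3} \approx -0.33333$)
$U = - \frac{1}{3} \approx -0.33333$
$A{\left(m,p \right)} = - \frac{1}{3} - m$
$A{\left(-5 - 3,6 \right)} 9022 = \left(- \frac{1}{3} - \left(-5 - 3\right)\right) 9022 = \left(- \frac{1}{3} - -8\right) 9022 = \left(- \frac{1}{3} + 8\right) 9022 = \frac{23}{3} \cdot 9022 = \frac{207506}{3}$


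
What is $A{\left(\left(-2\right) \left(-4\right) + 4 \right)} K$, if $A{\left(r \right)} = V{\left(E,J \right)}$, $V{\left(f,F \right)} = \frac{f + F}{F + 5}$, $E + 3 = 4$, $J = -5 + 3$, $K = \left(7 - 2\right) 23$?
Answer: $- \frac{115}{3} \approx -38.333$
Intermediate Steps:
$K = 115$ ($K = \left(7 - 2\right) 23 = 5 \cdot 23 = 115$)
$J = -2$
$E = 1$ ($E = -3 + 4 = 1$)
$V{\left(f,F \right)} = \frac{F + f}{5 + F}$
$A{\left(r \right)} = - \frac{1}{3}$ ($A{\left(r \right)} = \frac{-2 + 1}{5 - 2} = \frac{1}{3} \left(-1\right) = - \frac{1}{3}$)
$A{\left(\left(-2\right) \left(-4\right) + 4 \right)} K = \left(- \frac{1}{3}\right) 115 = - \frac{115}{3}$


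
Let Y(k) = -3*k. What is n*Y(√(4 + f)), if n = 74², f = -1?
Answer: -16428*√3 ≈ -28454.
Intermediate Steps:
n = 5476
n*Y(√(4 + f)) = 5476*(-3*√(4 - 1)) = 5476*(-3*√3) = -16428*√3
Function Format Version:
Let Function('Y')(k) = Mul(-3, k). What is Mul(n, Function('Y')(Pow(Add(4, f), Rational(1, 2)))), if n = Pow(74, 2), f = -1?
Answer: Mul(-16428, Pow(3, Rational(1, 2))) ≈ -28454.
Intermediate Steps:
n = 5476
Mul(n, Function('Y')(Pow(Add(4, f), Rational(1, 2)))) = Mul(5476, Mul(-3, Pow(Add(4, -1), Rational(1, 2)))) = Mul(5476, Mul(-3, Pow(3, Rational(1, 2)))) = Mul(-16428, Pow(3, Rational(1, 2)))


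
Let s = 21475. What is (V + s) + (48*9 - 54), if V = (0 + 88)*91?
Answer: 29861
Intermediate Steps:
V = 8008 (V = 88*91 = 8008)
(V + s) + (48*9 - 54) = (8008 + 21475) + (48*9 - 54) = 29483 + (432 - 54) = 29483 + 378 = 29861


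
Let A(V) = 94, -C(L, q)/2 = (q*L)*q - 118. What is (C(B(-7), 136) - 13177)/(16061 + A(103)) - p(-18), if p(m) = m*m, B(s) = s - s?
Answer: -5247161/16155 ≈ -324.80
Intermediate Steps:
B(s) = 0
C(L, q) = 236 - 2*L*q² (C(L, q) = -2*((q*L)*q - 118) = -2*((L*q)*q - 118) = -2*(L*q² - 118) = -2*(-118 + L*q²) = 236 - 2*L*q²)
p(m) = m²
(C(B(-7), 136) - 13177)/(16061 + A(103)) - p(-18) = ((236 - 2*0*136²) - 13177)/(16061 + 94) - 1*(-18)² = ((236 - 2*0*18496) - 13177)/16155 - 1*324 = ((236 + 0) - 13177)*(1/16155) - 324 = (236 - 13177)*(1/16155) - 324 = -12941*1/16155 - 324 = -12941/16155 - 324 = -5247161/16155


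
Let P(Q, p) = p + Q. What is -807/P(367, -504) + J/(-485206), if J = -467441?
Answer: 455600659/66473222 ≈ 6.8539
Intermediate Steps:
P(Q, p) = Q + p
-807/P(367, -504) + J/(-485206) = -807/(367 - 504) - 467441/(-485206) = -807/(-137) - 467441*(-1/485206) = -807*(-1/137) + 467441/485206 = 807/137 + 467441/485206 = 455600659/66473222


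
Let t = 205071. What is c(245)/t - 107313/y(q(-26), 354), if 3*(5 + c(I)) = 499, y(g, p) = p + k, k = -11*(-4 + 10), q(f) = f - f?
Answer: -7335579253/19686816 ≈ -372.61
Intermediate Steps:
q(f) = 0
k = -66 (k = -11*6 = -66)
y(g, p) = -66 + p (y(g, p) = p - 66 = -66 + p)
c(I) = 484/3 (c(I) = -5 + (⅓)*499 = -5 + 499/3 = 484/3)
c(245)/t - 107313/y(q(-26), 354) = (484/3)/205071 - 107313/(-66 + 354) = (484/3)*(1/205071) - 107313/288 = 484/615213 - 107313*1/288 = 484/615213 - 35771/96 = -7335579253/19686816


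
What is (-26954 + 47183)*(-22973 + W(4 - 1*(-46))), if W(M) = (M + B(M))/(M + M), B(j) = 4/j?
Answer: -290444178948/625 ≈ -4.6471e+8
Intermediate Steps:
W(M) = (M + 4/M)/(2*M) (W(M) = (M + 4/M)/(M + M) = (M + 4/M)/((2*M)) = (M + 4/M)*(1/(2*M)) = (M + 4/M)/(2*M))
(-26954 + 47183)*(-22973 + W(4 - 1*(-46))) = (-26954 + 47183)*(-22973 + (½ + 2/(4 - 1*(-46))²)) = 20229*(-22973 + (½ + 2/(4 + 46)²)) = 20229*(-22973 + (½ + 2/50²)) = 20229*(-22973 + (½ + 2*(1/2500))) = 20229*(-22973 + (½ + 1/1250)) = 20229*(-22973 + 313/625) = 20229*(-14357812/625) = -290444178948/625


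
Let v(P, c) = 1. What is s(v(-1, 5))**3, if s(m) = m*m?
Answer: 1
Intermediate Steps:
s(m) = m**2
s(v(-1, 5))**3 = (1**2)**3 = 1**3 = 1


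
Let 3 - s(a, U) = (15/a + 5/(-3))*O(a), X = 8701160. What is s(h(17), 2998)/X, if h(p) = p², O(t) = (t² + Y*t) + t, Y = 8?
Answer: 32093/2007960 ≈ 0.015983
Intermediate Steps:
O(t) = t² + 9*t (O(t) = (t² + 8*t) + t = t² + 9*t)
s(a, U) = 3 - a*(9 + a)*(-5/3 + 15/a) (s(a, U) = 3 - (15/a + 5/(-3))*a*(9 + a) = 3 - (15/a + 5*(-⅓))*a*(9 + a) = 3 - (15/a - 5/3)*a*(9 + a) = 3 - (-5/3 + 15/a)*a*(9 + a) = 3 - a*(9 + a)*(-5/3 + 15/a))
s(h(17), 2998)/X = (-132 + 5*(17²)²/3)/8701160 = (-132 + (5/3)*289²)*(1/8701160) = (-132 + (5/3)*83521)*(1/8701160) = (-132 + 417605/3)*(1/8701160) = (417209/3)*(1/8701160) = 32093/2007960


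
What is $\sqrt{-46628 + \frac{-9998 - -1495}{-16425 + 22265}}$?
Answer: $\frac{i \sqrt{99395348395}}{1460} \approx 215.94 i$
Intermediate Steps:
$\sqrt{-46628 + \frac{-9998 - -1495}{-16425 + 22265}} = \sqrt{-46628 + \frac{-9998 + \left(1530 - 35\right)}{5840}} = \sqrt{-46628 + \left(-9998 + 1495\right) \frac{1}{5840}} = \sqrt{-46628 - \frac{8503}{5840}} = \sqrt{- \frac{272316023}{5840}} = \frac{i \sqrt{99395348395}}{1460}$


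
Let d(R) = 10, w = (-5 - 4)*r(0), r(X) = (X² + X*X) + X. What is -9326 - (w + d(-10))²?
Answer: -9426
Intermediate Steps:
r(X) = X + 2*X² (r(X) = (X² + X²) + X = 2*X² + X = X + 2*X²)
w = 0 (w = (-5 - 4)*(0*(1 + 2*0)) = -0*(1 + 0) = -0 = -9*0 = 0)
-9326 - (w + d(-10))² = -9326 - (0 + 10)² = -9326 - 1*10² = -9326 - 1*100 = -9326 - 100 = -9426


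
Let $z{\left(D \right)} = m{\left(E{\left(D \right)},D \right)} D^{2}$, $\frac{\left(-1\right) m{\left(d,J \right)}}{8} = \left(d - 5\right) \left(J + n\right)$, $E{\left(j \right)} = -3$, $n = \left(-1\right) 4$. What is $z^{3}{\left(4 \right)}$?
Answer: $0$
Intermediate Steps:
$n = -4$
$m{\left(d,J \right)} = - 8 \left(-5 + d\right) \left(-4 + J\right)$ ($m{\left(d,J \right)} = - 8 \left(d - 5\right) \left(J - 4\right) = - 8 \left(-5 + d\right) \left(-4 + J\right)$)
$z{\left(D \right)} = D^{2} \left(-256 + 64 D\right)$ ($z{\left(D \right)} = \left(-160 + 32 \left(-3\right) + 40 D - 8 D \left(-3\right)\right) D^{2} = \left(-160 - 96 + 40 D + 24 D\right) D^{2} = \left(-256 + 64 D\right) D^{2} = D^{2} \left(-256 + 64 D\right)$)
$z^{3}{\left(4 \right)} = \left(64 \cdot 4^{2} \left(-4 + 4\right)\right)^{3} = \left(64 \cdot 16 \cdot 0\right)^{3} = 0^{3} = 0$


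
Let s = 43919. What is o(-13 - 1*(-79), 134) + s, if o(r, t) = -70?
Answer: 43849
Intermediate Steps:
o(-13 - 1*(-79), 134) + s = -70 + 43919 = 43849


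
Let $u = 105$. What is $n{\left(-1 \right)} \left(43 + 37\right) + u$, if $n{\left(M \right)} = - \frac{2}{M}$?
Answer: $265$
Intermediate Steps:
$n{\left(-1 \right)} \left(43 + 37\right) + u = - \frac{2}{-1} \left(43 + 37\right) + 105 = \left(-2\right) \left(-1\right) 80 + 105 = 2 \cdot 80 + 105 = 160 + 105 = 265$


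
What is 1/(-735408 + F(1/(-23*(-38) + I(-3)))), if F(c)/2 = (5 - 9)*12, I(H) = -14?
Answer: -1/735504 ≈ -1.3596e-6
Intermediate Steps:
F(c) = -96 (F(c) = 2*((5 - 9)*12) = 2*(-4*12) = 2*(-48) = -96)
1/(-735408 + F(1/(-23*(-38) + I(-3)))) = 1/(-735408 - 96) = 1/(-735504) = -1/735504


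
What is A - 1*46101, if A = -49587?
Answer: -95688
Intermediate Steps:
A - 1*46101 = -49587 - 1*46101 = -49587 - 46101 = -95688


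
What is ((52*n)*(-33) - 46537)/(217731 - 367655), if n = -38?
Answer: -18671/149924 ≈ -0.12454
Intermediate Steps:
((52*n)*(-33) - 46537)/(217731 - 367655) = ((52*(-38))*(-33) - 46537)/(217731 - 367655) = (-1976*(-33) - 46537)/(-149924) = (65208 - 46537)*(-1/149924) = 18671*(-1/149924) = -18671/149924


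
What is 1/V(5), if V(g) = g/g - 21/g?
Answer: -5/16 ≈ -0.31250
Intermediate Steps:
V(g) = 1 - 21/g
1/V(5) = 1/((-21 + 5)/5) = 1/((1/5)*(-16)) = 1/(-16/5) = -5/16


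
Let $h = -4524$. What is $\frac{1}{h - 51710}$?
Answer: $- \frac{1}{56234} \approx -1.7783 \cdot 10^{-5}$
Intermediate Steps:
$\frac{1}{h - 51710} = \frac{1}{-4524 - 51710} = \frac{1}{-56234} = - \frac{1}{56234}$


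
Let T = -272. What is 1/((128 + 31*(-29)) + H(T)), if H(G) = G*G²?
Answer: -1/20124419 ≈ -4.9691e-8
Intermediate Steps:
H(G) = G³
1/((128 + 31*(-29)) + H(T)) = 1/((128 + 31*(-29)) + (-272)³) = 1/((128 - 899) - 20123648) = 1/(-771 - 20123648) = 1/(-20124419) = -1/20124419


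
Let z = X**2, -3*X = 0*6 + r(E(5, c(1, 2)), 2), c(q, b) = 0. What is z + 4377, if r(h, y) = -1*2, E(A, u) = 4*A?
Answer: 39397/9 ≈ 4377.4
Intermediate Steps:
r(h, y) = -2
X = 2/3 (X = -(0*6 - 2)/3 = -(0 - 2)/3 = -1/3*(-2) = 2/3 ≈ 0.66667)
z = 4/9 (z = (2/3)**2 = 4/9 ≈ 0.44444)
z + 4377 = 4/9 + 4377 = 39397/9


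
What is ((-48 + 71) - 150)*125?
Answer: -15875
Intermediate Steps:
((-48 + 71) - 150)*125 = (23 - 150)*125 = -127*125 = -15875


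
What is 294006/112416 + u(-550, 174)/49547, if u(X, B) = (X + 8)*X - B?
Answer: 8009794083/928312592 ≈ 8.6283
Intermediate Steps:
u(X, B) = -B + X*(8 + X) (u(X, B) = (8 + X)*X - B = X*(8 + X) - B = -B + X*(8 + X))
294006/112416 + u(-550, 174)/49547 = 294006/112416 + ((-550)**2 - 1*174 + 8*(-550))/49547 = 294006*(1/112416) + (302500 - 174 - 4400)*(1/49547) = 49001/18736 + 297926*(1/49547) = 49001/18736 + 297926/49547 = 8009794083/928312592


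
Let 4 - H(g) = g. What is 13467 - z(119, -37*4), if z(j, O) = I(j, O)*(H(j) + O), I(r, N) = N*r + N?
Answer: -4657413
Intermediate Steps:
H(g) = 4 - g
I(r, N) = N + N*r
z(j, O) = O*(1 + j)*(4 + O - j) (z(j, O) = (O*(1 + j))*((4 - j) + O) = (O*(1 + j))*(4 + O - j) = O*(1 + j)*(4 + O - j))
13467 - z(119, -37*4) = 13467 - (-37*4)*(1 + 119)*(4 - 37*4 - 1*119) = 13467 - (-148)*120*(4 - 148 - 119) = 13467 - (-148)*120*(-263) = 13467 - 1*4670880 = 13467 - 4670880 = -4657413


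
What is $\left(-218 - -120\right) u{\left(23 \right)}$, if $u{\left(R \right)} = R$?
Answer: $-2254$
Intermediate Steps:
$\left(-218 - -120\right) u{\left(23 \right)} = \left(-218 - -120\right) 23 = \left(-218 + \left(-85 + 205\right)\right) 23 = \left(-218 + 120\right) 23 = \left(-98\right) 23 = -2254$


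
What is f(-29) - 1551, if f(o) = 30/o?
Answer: -45009/29 ≈ -1552.0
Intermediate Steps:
f(-29) - 1551 = 30/(-29) - 1551 = 30*(-1/29) - 1551 = -30/29 - 1551 = -45009/29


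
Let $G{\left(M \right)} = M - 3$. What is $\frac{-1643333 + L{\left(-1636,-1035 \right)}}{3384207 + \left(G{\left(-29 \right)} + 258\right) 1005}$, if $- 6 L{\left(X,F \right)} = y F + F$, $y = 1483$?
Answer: $- \frac{1387343}{3611337} \approx -0.38416$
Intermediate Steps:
$G{\left(M \right)} = -3 + M$
$L{\left(X,F \right)} = - \frac{742 F}{3}$ ($L{\left(X,F \right)} = - \frac{1483 F + F}{6} = - \frac{1484 F}{6} = - \frac{742 F}{3}$)
$\frac{-1643333 + L{\left(-1636,-1035 \right)}}{3384207 + \left(G{\left(-29 \right)} + 258\right) 1005} = \frac{-1643333 - -255990}{3384207 + \left(\left(-3 - 29\right) + 258\right) 1005} = \frac{-1643333 + 255990}{3384207 + \left(-32 + 258\right) 1005} = - \frac{1387343}{3384207 + 226 \cdot 1005} = - \frac{1387343}{3384207 + 227130} = - \frac{1387343}{3611337}$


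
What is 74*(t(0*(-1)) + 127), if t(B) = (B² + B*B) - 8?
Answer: 8806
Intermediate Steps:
t(B) = -8 + 2*B² (t(B) = (B² + B²) - 8 = 2*B² - 8 = -8 + 2*B²)
74*(t(0*(-1)) + 127) = 74*((-8 + 2*(0*(-1))²) + 127) = 74*((-8 + 2*0²) + 127) = 74*((-8 + 2*0) + 127) = 74*((-8 + 0) + 127) = 74*(-8 + 127) = 74*119 = 8806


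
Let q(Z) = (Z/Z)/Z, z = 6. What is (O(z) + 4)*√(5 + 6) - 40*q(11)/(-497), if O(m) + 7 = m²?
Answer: 40/5467 + 33*√11 ≈ 109.46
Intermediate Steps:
q(Z) = 1/Z
O(m) = -7 + m²
(O(z) + 4)*√(5 + 6) - 40*q(11)/(-497) = ((-7 + 6²) + 4)*√(5 + 6) - 40/(11*(-497)) = ((-7 + 36) + 4)*√11 - 40*(-1)/(11*497) = (29 + 4)*√11 - 40*(-1/5467) = 33*√11 + 40/5467 = 40/5467 + 33*√11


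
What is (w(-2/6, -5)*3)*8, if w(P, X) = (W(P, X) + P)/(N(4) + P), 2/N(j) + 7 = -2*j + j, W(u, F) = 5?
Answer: -3696/17 ≈ -217.41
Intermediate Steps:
N(j) = 2/(-7 - j) (N(j) = 2/(-7 + (-2*j + j)) = 2/(-7 - j))
w(P, X) = (5 + P)/(-2/11 + P) (w(P, X) = (5 + P)/(-2/(7 + 4) + P) = (5 + P)/(-2/11 + P))
(w(-2/6, -5)*3)*8 = ((11*(5 - 2/6)/(-2 + 11*(-2/6)))*3)*8 = ((11*(5 - 2*1/6)/(-2 + 11*(-2*1/6)))*3)*8 = ((11*(5 - 1/3)/(-2 + 11*(-1/3)))*3)*8 = ((11*(14/3)/(-2 - 11/3))*3)*8 = ((11*(14/3)/(-17/3))*3)*8 = ((11*(-3/17)*(14/3))*3)*8 = -154/17*3*8 = -462/17*8 = -3696/17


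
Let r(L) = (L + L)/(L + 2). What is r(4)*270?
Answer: 360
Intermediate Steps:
r(L) = 2*L/(2 + L) (r(L) = (2*L)/(2 + L) = 2*L/(2 + L))
r(4)*270 = (2*4/(2 + 4))*270 = (2*4/6)*270 = (2*4*(1/6))*270 = (4/3)*270 = 360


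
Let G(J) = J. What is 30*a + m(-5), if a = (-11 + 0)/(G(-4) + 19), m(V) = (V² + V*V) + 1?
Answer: 29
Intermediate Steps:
m(V) = 1 + 2*V² (m(V) = (V² + V²) + 1 = 2*V² + 1 = 1 + 2*V²)
a = -11/15 (a = (-11 + 0)/(-4 + 19) = -11/15 ≈ -0.73333)
30*a + m(-5) = 30*(-11/15) + (1 + 2*(-5)²) = -22 + (1 + 2*25) = -22 + (1 + 50) = -22 + 51 = 29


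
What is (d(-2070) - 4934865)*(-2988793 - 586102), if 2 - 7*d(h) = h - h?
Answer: 123491362349435/7 ≈ 1.7642e+13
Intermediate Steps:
d(h) = 2/7 (d(h) = 2/7 - (h - h)/7 = 2/7 - ⅐*0 = 2/7 + 0 = 2/7)
(d(-2070) - 4934865)*(-2988793 - 586102) = (2/7 - 4934865)*(-2988793 - 586102) = -34544053/7*(-3574895) = 123491362349435/7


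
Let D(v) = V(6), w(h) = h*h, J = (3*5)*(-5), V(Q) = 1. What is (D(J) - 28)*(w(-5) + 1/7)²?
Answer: -836352/49 ≈ -17068.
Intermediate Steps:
J = -75 (J = 15*(-5) = -75)
w(h) = h²
D(v) = 1
(D(J) - 28)*(w(-5) + 1/7)² = (1 - 28)*((-5)² + 1/7)² = -27*(25 + ⅐)² = -27*(176/7)² = -27*30976/49 = -836352/49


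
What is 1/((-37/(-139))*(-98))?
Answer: -139/3626 ≈ -0.038334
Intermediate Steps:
1/((-37/(-139))*(-98)) = 1/(-1/139*(-37)*(-98)) = 1/((37/139)*(-98)) = 1/(-3626/139) = -139/3626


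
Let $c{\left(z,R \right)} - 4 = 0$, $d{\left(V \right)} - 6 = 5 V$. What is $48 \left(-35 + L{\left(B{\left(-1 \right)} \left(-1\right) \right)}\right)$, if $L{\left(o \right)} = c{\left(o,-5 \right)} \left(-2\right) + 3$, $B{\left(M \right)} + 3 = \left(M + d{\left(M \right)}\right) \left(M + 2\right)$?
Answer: $-1920$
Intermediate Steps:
$d{\left(V \right)} = 6 + 5 V$
$c{\left(z,R \right)} = 4$ ($c{\left(z,R \right)} = 4 + 0 = 4$)
$B{\left(M \right)} = -3 + \left(2 + M\right) \left(6 + 6 M\right)$ ($B{\left(M \right)} = -3 + \left(M + \left(6 + 5 M\right)\right) \left(M + 2\right) = -3 + \left(6 + 6 M\right) \left(2 + M\right) = -3 + \left(2 + M\right) \left(6 + 6 M\right)$)
$L{\left(o \right)} = -5$ ($L{\left(o \right)} = 4 \left(-2\right) + 3 = -8 + 3 = -5$)
$48 \left(-35 + L{\left(B{\left(-1 \right)} \left(-1\right) \right)}\right) = 48 \left(-35 - 5\right) = 48 \left(-40\right) = -1920$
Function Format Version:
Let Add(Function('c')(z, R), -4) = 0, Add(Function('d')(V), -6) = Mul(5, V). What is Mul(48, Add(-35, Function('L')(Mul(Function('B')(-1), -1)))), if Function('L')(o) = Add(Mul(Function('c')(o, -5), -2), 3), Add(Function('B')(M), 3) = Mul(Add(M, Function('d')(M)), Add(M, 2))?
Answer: -1920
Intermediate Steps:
Function('d')(V) = Add(6, Mul(5, V))
Function('c')(z, R) = 4 (Function('c')(z, R) = Add(4, 0) = 4)
Function('B')(M) = Add(-3, Mul(Add(2, M), Add(6, Mul(6, M)))) (Function('B')(M) = Add(-3, Mul(Add(M, Add(6, Mul(5, M))), Add(M, 2))) = Add(-3, Mul(Add(6, Mul(6, M)), Add(2, M))) = Add(-3, Mul(Add(2, M), Add(6, Mul(6, M)))))
Function('L')(o) = -5 (Function('L')(o) = Add(Mul(4, -2), 3) = Add(-8, 3) = -5)
Mul(48, Add(-35, Function('L')(Mul(Function('B')(-1), -1)))) = Mul(48, Add(-35, -5)) = Mul(48, -40) = -1920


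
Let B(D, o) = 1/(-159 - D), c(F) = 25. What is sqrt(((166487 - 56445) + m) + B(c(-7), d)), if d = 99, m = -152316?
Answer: I*sqrt(357807182)/92 ≈ 205.61*I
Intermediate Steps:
sqrt(((166487 - 56445) + m) + B(c(-7), d)) = sqrt(((166487 - 56445) - 152316) - 1/(159 + 25)) = sqrt((110042 - 152316) - 1/184) = sqrt(-42274 - 1*1/184) = sqrt(-42274 - 1/184) = sqrt(-7778417/184) = I*sqrt(357807182)/92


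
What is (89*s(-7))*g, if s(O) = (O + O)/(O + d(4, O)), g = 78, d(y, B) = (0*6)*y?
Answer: 13884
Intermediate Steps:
d(y, B) = 0 (d(y, B) = 0*y = 0)
s(O) = 2 (s(O) = (O + O)/(O + 0) = (2*O)/O = 2)
(89*s(-7))*g = (89*2)*78 = 178*78 = 13884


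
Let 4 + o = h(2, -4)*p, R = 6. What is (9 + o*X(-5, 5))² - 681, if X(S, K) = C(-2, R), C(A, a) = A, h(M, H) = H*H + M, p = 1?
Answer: -320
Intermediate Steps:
h(M, H) = M + H² (h(M, H) = H² + M = M + H²)
X(S, K) = -2
o = 14 (o = -4 + (2 + (-4)²)*1 = -4 + (2 + 16)*1 = -4 + 18*1 = -4 + 18 = 14)
(9 + o*X(-5, 5))² - 681 = (9 + 14*(-2))² - 681 = (9 - 28)² - 681 = (-19)² - 681 = 361 - 681 = -320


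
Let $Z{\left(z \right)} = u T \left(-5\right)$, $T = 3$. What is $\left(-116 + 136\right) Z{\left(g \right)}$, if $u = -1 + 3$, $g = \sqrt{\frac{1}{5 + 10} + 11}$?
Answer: $-600$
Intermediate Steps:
$g = \frac{\sqrt{2490}}{15}$ ($g = \sqrt{\frac{1}{15} + 11} = \sqrt{\frac{166}{15}} = \frac{\sqrt{2490}}{15} \approx 3.3267$)
$u = 2$
$Z{\left(z \right)} = -30$ ($Z{\left(z \right)} = 2 \cdot 3 \left(-5\right) = 6 \left(-5\right) = -30$)
$\left(-116 + 136\right) Z{\left(g \right)} = \left(-116 + 136\right) \left(-30\right) = 20 \left(-30\right) = -600$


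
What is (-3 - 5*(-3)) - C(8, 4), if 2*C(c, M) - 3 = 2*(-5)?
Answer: 31/2 ≈ 15.500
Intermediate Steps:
C(c, M) = -7/2 (C(c, M) = 3/2 + (2*(-5))/2 = 3/2 + (1/2)*(-10) = 3/2 - 5 = -7/2)
(-3 - 5*(-3)) - C(8, 4) = (-3 - 5*(-3)) - 1*(-7/2) = (-3 + 15) + 7/2 = 12 + 7/2 = 31/2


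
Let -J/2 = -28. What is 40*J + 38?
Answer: 2278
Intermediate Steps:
J = 56 (J = -2*(-28) = 56)
40*J + 38 = 40*56 + 38 = 2240 + 38 = 2278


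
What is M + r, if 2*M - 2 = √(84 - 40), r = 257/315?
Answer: 572/315 + √11 ≈ 5.1325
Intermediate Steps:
r = 257/315 (r = 257*(1/315) = 257/315 ≈ 0.81587)
M = 1 + √11 (M = 1 + √(84 - 40)/2 = 1 + √44/2 = 1 + (2*√11)/2 = 1 + √11 ≈ 4.3166)
M + r = (1 + √11) + 257/315 = 572/315 + √11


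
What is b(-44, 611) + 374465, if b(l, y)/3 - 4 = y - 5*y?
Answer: 367145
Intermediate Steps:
b(l, y) = 12 - 12*y (b(l, y) = 12 + 3*(y - 5*y) = 12 + 3*(-4*y) = 12 - 12*y)
b(-44, 611) + 374465 = (12 - 12*611) + 374465 = (12 - 7332) + 374465 = -7320 + 374465 = 367145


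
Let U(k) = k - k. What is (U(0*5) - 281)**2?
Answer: 78961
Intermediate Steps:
U(k) = 0
(U(0*5) - 281)**2 = (0 - 281)**2 = (-281)**2 = 78961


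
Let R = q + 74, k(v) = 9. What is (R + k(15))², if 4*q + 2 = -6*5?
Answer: 5625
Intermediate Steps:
q = -8 (q = -½ + (-6*5)/4 = -½ + (¼)*(-30) = -½ - 15/2 = -8)
R = 66 (R = -8 + 74 = 66)
(R + k(15))² = (66 + 9)² = 75² = 5625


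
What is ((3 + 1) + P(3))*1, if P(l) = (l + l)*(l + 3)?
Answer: 40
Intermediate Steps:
P(l) = 2*l*(3 + l) (P(l) = (2*l)*(3 + l) = 2*l*(3 + l))
((3 + 1) + P(3))*1 = ((3 + 1) + 2*3*(3 + 3))*1 = (4 + 2*3*6)*1 = (4 + 36)*1 = 40*1 = 40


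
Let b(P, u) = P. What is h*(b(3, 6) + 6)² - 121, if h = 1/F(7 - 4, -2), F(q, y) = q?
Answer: -94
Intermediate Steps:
h = ⅓ (h = 1/(7 - 4) = 1/3 = ⅓ ≈ 0.33333)
h*(b(3, 6) + 6)² - 121 = (3 + 6)²/3 - 121 = (⅓)*9² - 121 = (⅓)*81 - 121 = 27 - 121 = -94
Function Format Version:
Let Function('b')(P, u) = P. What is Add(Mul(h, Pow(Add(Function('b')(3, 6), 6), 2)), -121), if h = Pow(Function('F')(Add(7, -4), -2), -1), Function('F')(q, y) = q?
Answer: -94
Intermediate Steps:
h = Rational(1, 3) (h = Pow(Add(7, -4), -1) = Pow(3, -1) = Rational(1, 3) ≈ 0.33333)
Add(Mul(h, Pow(Add(Function('b')(3, 6), 6), 2)), -121) = Add(Mul(Rational(1, 3), Pow(Add(3, 6), 2)), -121) = Add(Mul(Rational(1, 3), Pow(9, 2)), -121) = Add(Mul(Rational(1, 3), 81), -121) = Add(27, -121) = -94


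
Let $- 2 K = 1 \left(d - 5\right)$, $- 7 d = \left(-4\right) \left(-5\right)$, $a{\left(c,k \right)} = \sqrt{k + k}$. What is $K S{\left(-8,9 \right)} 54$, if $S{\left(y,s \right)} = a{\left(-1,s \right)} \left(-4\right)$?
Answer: $- \frac{17820 \sqrt{2}}{7} \approx -3600.2$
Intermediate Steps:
$a{\left(c,k \right)} = \sqrt{2} \sqrt{k}$ ($a{\left(c,k \right)} = \sqrt{2 k} = \sqrt{2} \sqrt{k}$)
$d = - \frac{20}{7}$ ($d = - \frac{\left(-4\right) \left(-5\right)}{7} = \left(- \frac{1}{7}\right) 20 = - \frac{20}{7} \approx -2.8571$)
$S{\left(y,s \right)} = - 4 \sqrt{2} \sqrt{s}$ ($S{\left(y,s \right)} = \sqrt{2} \sqrt{s} \left(-4\right) = - 4 \sqrt{2} \sqrt{s}$)
$K = \frac{55}{14}$ ($K = - \frac{1 \left(- \frac{20}{7} - 5\right)}{2} = - \frac{1 \left(- \frac{55}{7}\right)}{2} = \left(- \frac{1}{2}\right) \left(- \frac{55}{7}\right) = \frac{55}{14} \approx 3.9286$)
$K S{\left(-8,9 \right)} 54 = \frac{55 \left(- 4 \sqrt{2} \sqrt{9}\right)}{14} \cdot 54 = \frac{55 \left(\left(-4\right) \sqrt{2} \cdot 3\right)}{14} \cdot 54 = \frac{55 \left(- 12 \sqrt{2}\right)}{14} \cdot 54 = - \frac{330 \sqrt{2}}{7} \cdot 54 = - \frac{17820 \sqrt{2}}{7}$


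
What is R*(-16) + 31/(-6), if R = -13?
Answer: 1217/6 ≈ 202.83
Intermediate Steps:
R*(-16) + 31/(-6) = -13*(-16) + 31/(-6) = 208 + 31*(-⅙) = 208 - 31/6 = 1217/6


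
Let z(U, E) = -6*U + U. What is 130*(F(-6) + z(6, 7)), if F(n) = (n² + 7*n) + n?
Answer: -5460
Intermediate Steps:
F(n) = n² + 8*n
z(U, E) = -5*U
130*(F(-6) + z(6, 7)) = 130*(-6*(8 - 6) - 5*6) = 130*(-6*2 - 30) = 130*(-12 - 30) = 130*(-42) = -5460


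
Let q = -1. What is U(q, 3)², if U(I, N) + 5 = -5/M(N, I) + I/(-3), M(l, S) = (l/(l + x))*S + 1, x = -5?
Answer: 400/9 ≈ 44.444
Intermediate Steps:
M(l, S) = 1 + S*l/(-5 + l) (M(l, S) = (l/(l - 5))*S + 1 = (l/(-5 + l))*S + 1 = S*l/(-5 + l) + 1 = 1 + S*l/(-5 + l))
U(I, N) = -5 - I/3 - 5*(-5 + N)/(-5 + N + I*N) (U(I, N) = -5 + (-5*(-5 + N)/(-5 + N + I*N) + I/(-3)) = -5 + (-5*(-5 + N)/(-5 + N + I*N) + I*(-⅓)) = -5 + (-5*(-5 + N)/(-5 + N + I*N) - I/3) = -5 + (-I/3 - 5*(-5 + N)/(-5 + N + I*N)) = -5 - I/3 - 5*(-5 + N)/(-5 + N + I*N))
U(q, 3)² = ((25 - 5*3 - (15 - 1)*(-5 + 3 - 1*3)/3)/(-5 + 3 - 1*3))² = ((25 - 15 - ⅓*14*(-5 + 3 - 3))/(-5 + 3 - 3))² = ((25 - 15 - ⅓*14*(-5))/(-5))² = (-(25 - 15 + 70/3)/5)² = (-⅕*100/3)² = (-20/3)² = 400/9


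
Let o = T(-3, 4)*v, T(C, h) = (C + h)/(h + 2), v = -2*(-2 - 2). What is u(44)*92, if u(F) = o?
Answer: 368/3 ≈ 122.67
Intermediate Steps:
v = 8 (v = -2*(-4) = 8)
T(C, h) = (C + h)/(2 + h)
o = 4/3 (o = ((-3 + 4)/(2 + 4))*8 = (1/6)*8 = ((⅙)*1)*8 = (⅙)*8 = 4/3 ≈ 1.3333)
u(F) = 4/3
u(44)*92 = (4/3)*92 = 368/3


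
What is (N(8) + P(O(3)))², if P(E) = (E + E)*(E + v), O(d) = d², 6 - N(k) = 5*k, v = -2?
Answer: 8464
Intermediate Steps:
N(k) = 6 - 5*k
P(E) = 2*E*(-2 + E) (P(E) = (E + E)*(E - 2) = (2*E)*(-2 + E) = 2*E*(-2 + E))
(N(8) + P(O(3)))² = ((6 - 5*8) + 2*3²*(-2 + 3²))² = ((6 - 40) + 2*9*(-2 + 9))² = (-34 + 2*9*7)² = (-34 + 126)² = 92² = 8464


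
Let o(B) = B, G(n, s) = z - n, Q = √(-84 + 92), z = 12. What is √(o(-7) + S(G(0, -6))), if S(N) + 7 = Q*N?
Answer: √(-14 + 24*√2) ≈ 4.4655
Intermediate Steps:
Q = 2*√2 (Q = √8 = 2*√2 ≈ 2.8284)
G(n, s) = 12 - n
S(N) = -7 + 2*N*√2 (S(N) = -7 + (2*√2)*N = -7 + 2*N*√2)
√(o(-7) + S(G(0, -6))) = √(-7 + (-7 + 2*(12 - 1*0)*√2)) = √(-7 + (-7 + 2*(12 + 0)*√2)) = √(-7 + (-7 + 2*12*√2)) = √(-7 + (-7 + 24*√2)) = √(-14 + 24*√2)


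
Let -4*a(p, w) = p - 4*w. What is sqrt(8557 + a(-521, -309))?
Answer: sqrt(33513)/2 ≈ 91.533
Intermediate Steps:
a(p, w) = w - p/4 (a(p, w) = -(p - 4*w)/4 = w - p/4)
sqrt(8557 + a(-521, -309)) = sqrt(8557 + (-309 - 1/4*(-521))) = sqrt(8557 + (-309 + 521/4)) = sqrt(8557 - 715/4) = sqrt(33513/4) = sqrt(33513)/2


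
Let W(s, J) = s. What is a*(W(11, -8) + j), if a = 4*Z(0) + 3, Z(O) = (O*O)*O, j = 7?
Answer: 54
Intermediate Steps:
Z(O) = O**3 (Z(O) = O**2*O = O**3)
a = 3 (a = 4*0**3 + 3 = 4*0 + 3 = 0 + 3 = 3)
a*(W(11, -8) + j) = 3*(11 + 7) = 3*18 = 54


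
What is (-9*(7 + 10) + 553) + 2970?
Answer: 3370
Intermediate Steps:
(-9*(7 + 10) + 553) + 2970 = (-9*17 + 553) + 2970 = (-153 + 553) + 2970 = 400 + 2970 = 3370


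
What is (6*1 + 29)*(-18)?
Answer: -630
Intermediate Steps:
(6*1 + 29)*(-18) = (6 + 29)*(-18) = 35*(-18) = -630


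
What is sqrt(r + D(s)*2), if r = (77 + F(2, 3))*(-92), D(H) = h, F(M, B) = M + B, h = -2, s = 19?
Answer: 2*I*sqrt(1887) ≈ 86.879*I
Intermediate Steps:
F(M, B) = B + M
D(H) = -2
r = -7544 (r = (77 + (3 + 2))*(-92) = (77 + 5)*(-92) = 82*(-92) = -7544)
sqrt(r + D(s)*2) = sqrt(-7544 - 2*2) = sqrt(-7544 - 4) = sqrt(-7548) = 2*I*sqrt(1887)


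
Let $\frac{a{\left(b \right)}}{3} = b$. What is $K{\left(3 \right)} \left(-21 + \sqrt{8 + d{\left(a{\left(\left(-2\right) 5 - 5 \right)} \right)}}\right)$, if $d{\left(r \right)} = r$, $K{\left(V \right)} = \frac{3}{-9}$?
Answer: $7 - \frac{i \sqrt{37}}{3} \approx 7.0 - 2.0276 i$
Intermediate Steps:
$K{\left(V \right)} = - \frac{1}{3}$ ($K{\left(V \right)} = 3 \left(- \frac{1}{9}\right) = - \frac{1}{3}$)
$a{\left(b \right)} = 3 b$
$K{\left(3 \right)} \left(-21 + \sqrt{8 + d{\left(a{\left(\left(-2\right) 5 - 5 \right)} \right)}}\right) = - \frac{-21 + \sqrt{8 + 3 \left(\left(-2\right) 5 - 5\right)}}{3} = - \frac{-21 + \sqrt{8 + 3 \left(-10 - 5\right)}}{3} = - \frac{-21 + \sqrt{8 + 3 \left(-15\right)}}{3} = - \frac{-21 + \sqrt{8 - 45}}{3} = - \frac{-21 + \sqrt{-37}}{3} = - \frac{-21 + i \sqrt{37}}{3} = 7 - \frac{i \sqrt{37}}{3}$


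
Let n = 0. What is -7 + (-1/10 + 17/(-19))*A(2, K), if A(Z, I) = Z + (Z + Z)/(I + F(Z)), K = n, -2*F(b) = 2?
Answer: -476/95 ≈ -5.0105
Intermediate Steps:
F(b) = -1 (F(b) = -½*2 = -1)
K = 0
A(Z, I) = Z + 2*Z/(-1 + I) (A(Z, I) = Z + (Z + Z)/(I - 1) = Z + (2*Z)/(-1 + I) = Z + 2*Z/(-1 + I))
-7 + (-1/10 + 17/(-19))*A(2, K) = -7 + (-1/10 + 17/(-19))*(2*(1 + 0)/(-1 + 0)) = -7 + (-1*⅒ + 17*(-1/19))*(2*1/(-1)) = -7 + (-⅒ - 17/19)*(2*(-1)*1) = -7 - 189/190*(-2) = -7 + 189/95 = -476/95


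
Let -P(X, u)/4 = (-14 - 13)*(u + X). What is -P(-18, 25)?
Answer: -756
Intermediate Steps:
P(X, u) = 108*X + 108*u (P(X, u) = -4*(-14 - 13)*(u + X) = -(-108)*(X + u) = -4*(-27*X - 27*u) = 108*X + 108*u)
-P(-18, 25) = -(108*(-18) + 108*25) = -(-1944 + 2700) = -1*756 = -756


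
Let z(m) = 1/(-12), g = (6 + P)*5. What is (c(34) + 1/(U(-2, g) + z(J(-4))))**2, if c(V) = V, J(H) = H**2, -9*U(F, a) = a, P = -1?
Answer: 12013156/10609 ≈ 1132.4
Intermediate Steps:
g = 25 (g = (6 - 1)*5 = 5*5 = 25)
U(F, a) = -a/9
z(m) = -1/12
(c(34) + 1/(U(-2, g) + z(J(-4))))**2 = (34 + 1/(-1/9*25 - 1/12))**2 = (34 + 1/(-25/9 - 1/12))**2 = (34 + 1/(-103/36))**2 = (34 - 36/103)**2 = (3466/103)**2 = 12013156/10609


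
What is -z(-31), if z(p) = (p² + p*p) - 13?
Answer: -1909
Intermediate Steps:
z(p) = -13 + 2*p² (z(p) = (p² + p²) - 13 = 2*p² - 13 = -13 + 2*p²)
-z(-31) = -(-13 + 2*(-31)²) = -(-13 + 2*961) = -(-13 + 1922) = -1*1909 = -1909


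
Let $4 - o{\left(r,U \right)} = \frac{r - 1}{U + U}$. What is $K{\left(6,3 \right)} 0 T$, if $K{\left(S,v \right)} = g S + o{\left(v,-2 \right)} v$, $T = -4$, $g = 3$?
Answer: $0$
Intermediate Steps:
$o{\left(r,U \right)} = 4 - \frac{-1 + r}{2 U}$ ($o{\left(r,U \right)} = 4 - \frac{r - 1}{U + U} = 4 - \frac{-1 + r}{2 U}$)
$K{\left(S,v \right)} = 3 S + v \left(\frac{15}{4} + \frac{v}{4}\right)$ ($K{\left(S,v \right)} = 3 S + \frac{1 - v + 8 \left(-2\right)}{2 \left(-2\right)} v = 3 S + \frac{1}{2} \left(- \frac{1}{2}\right) \left(1 - v - 16\right) v = 3 S + \frac{1}{2} \left(- \frac{1}{2}\right) \left(-15 - v\right) v = 3 S + \left(\frac{15}{4} + \frac{v}{4}\right) v = 3 S + v \left(\frac{15}{4} + \frac{v}{4}\right)$)
$K{\left(6,3 \right)} 0 T = \left(3 \cdot 6 + \frac{1}{4} \cdot 3 \left(15 + 3\right)\right) 0 \left(-4\right) = \left(18 + \frac{1}{4} \cdot 3 \cdot 18\right) 0 \left(-4\right) = \left(18 + \frac{27}{2}\right) 0 \left(-4\right) = \frac{63}{2} \cdot 0 \left(-4\right) = 0 \left(-4\right) = 0$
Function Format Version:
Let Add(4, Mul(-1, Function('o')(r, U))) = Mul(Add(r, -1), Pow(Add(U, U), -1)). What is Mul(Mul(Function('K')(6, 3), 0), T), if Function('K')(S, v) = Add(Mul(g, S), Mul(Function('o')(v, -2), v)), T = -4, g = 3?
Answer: 0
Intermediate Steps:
Function('o')(r, U) = Add(4, Mul(Rational(-1, 2), Pow(U, -1), Add(-1, r))) (Function('o')(r, U) = Add(4, Mul(-1, Mul(Add(r, -1), Pow(Add(U, U), -1)))) = Add(4, Mul(-1, Mul(Add(-1, r), Pow(Mul(2, U), -1)))) = Add(4, Mul(-1, Mul(Add(-1, r), Mul(Rational(1, 2), Pow(U, -1))))) = Add(4, Mul(-1, Mul(Rational(1, 2), Pow(U, -1), Add(-1, r)))) = Add(4, Mul(Rational(-1, 2), Pow(U, -1), Add(-1, r))))
Function('K')(S, v) = Add(Mul(3, S), Mul(v, Add(Rational(15, 4), Mul(Rational(1, 4), v)))) (Function('K')(S, v) = Add(Mul(3, S), Mul(Mul(Rational(1, 2), Pow(-2, -1), Add(1, Mul(-1, v), Mul(8, -2))), v)) = Add(Mul(3, S), Mul(Mul(Rational(1, 2), Rational(-1, 2), Add(1, Mul(-1, v), -16)), v)) = Add(Mul(3, S), Mul(Mul(Rational(1, 2), Rational(-1, 2), Add(-15, Mul(-1, v))), v)) = Add(Mul(3, S), Mul(Add(Rational(15, 4), Mul(Rational(1, 4), v)), v)) = Add(Mul(3, S), Mul(v, Add(Rational(15, 4), Mul(Rational(1, 4), v)))))
Mul(Mul(Function('K')(6, 3), 0), T) = Mul(Mul(Add(Mul(3, 6), Mul(Rational(1, 4), 3, Add(15, 3))), 0), -4) = Mul(Mul(Add(18, Mul(Rational(1, 4), 3, 18)), 0), -4) = Mul(Mul(Add(18, Rational(27, 2)), 0), -4) = Mul(Mul(Rational(63, 2), 0), -4) = Mul(0, -4) = 0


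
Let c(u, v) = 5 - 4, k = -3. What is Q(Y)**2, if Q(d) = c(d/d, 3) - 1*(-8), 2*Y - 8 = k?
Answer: 81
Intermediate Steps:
c(u, v) = 1
Y = 5/2 (Y = 4 + (1/2)*(-3) = 4 - 3/2 = 5/2 ≈ 2.5000)
Q(d) = 9 (Q(d) = 1 - 1*(-8) = 1 + 8 = 9)
Q(Y)**2 = 9**2 = 81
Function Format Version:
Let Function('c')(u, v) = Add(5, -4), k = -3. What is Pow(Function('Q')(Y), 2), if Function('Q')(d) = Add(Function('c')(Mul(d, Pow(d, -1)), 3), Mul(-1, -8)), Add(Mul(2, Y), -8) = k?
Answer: 81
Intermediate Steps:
Function('c')(u, v) = 1
Y = Rational(5, 2) (Y = Add(4, Mul(Rational(1, 2), -3)) = Add(4, Rational(-3, 2)) = Rational(5, 2) ≈ 2.5000)
Function('Q')(d) = 9 (Function('Q')(d) = Add(1, Mul(-1, -8)) = Add(1, 8) = 9)
Pow(Function('Q')(Y), 2) = Pow(9, 2) = 81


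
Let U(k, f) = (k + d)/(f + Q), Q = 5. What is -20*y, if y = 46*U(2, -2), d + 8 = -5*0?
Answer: 1840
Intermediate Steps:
d = -8 (d = -8 - 5*0 = -8 + 0 = -8)
U(k, f) = (-8 + k)/(5 + f) (U(k, f) = (k - 8)/(f + 5) = (-8 + k)/(5 + f))
y = -92 (y = 46*((-8 + 2)/(5 - 2)) = 46*(-6/3) = 46*((⅓)*(-6)) = 46*(-2) = -92)
-20*y = -20*(-92) = 1840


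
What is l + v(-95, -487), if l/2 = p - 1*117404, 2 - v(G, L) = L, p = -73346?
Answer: -381011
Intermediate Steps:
v(G, L) = 2 - L
l = -381500 (l = 2*(-73346 - 1*117404) = 2*(-73346 - 117404) = 2*(-190750) = -381500)
l + v(-95, -487) = -381500 + (2 - 1*(-487)) = -381500 + (2 + 487) = -381500 + 489 = -381011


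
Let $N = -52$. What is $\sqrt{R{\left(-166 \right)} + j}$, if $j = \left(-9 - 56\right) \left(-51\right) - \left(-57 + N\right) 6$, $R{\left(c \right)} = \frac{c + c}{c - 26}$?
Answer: $\frac{\sqrt{571785}}{12} \approx 63.014$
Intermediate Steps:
$R{\left(c \right)} = \frac{2 c}{-26 + c}$
$j = 3969$ ($j = \left(-9 - 56\right) \left(-51\right) - \left(-57 - 52\right) 6 = \left(-65\right) \left(-51\right) - \left(-109\right) 6 = 3315 - -654 = 3315 + 654 = 3969$)
$\sqrt{R{\left(-166 \right)} + j} = \sqrt{2 \left(-166\right) \frac{1}{-26 - 166} + 3969} = \sqrt{2 \left(-166\right) \frac{1}{-192} + 3969} = \sqrt{2 \left(-166\right) \left(- \frac{1}{192}\right) + 3969} = \sqrt{\frac{83}{48} + 3969} = \sqrt{\frac{190595}{48}} = \frac{\sqrt{571785}}{12}$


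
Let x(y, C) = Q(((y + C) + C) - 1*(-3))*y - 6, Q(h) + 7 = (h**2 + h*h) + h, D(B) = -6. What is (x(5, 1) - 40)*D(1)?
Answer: -5814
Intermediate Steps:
Q(h) = -7 + h + 2*h**2 (Q(h) = -7 + ((h**2 + h*h) + h) = -7 + ((h**2 + h**2) + h) = -7 + (2*h**2 + h) = -7 + (h + 2*h**2) = -7 + h + 2*h**2)
x(y, C) = -6 + y*(-4 + y + 2*C + 2*(3 + y + 2*C)**2) (x(y, C) = (-7 + (((y + C) + C) - 1*(-3)) + 2*(((y + C) + C) - 1*(-3))**2)*y - 6 = (-7 + (((C + y) + C) + 3) + 2*(((C + y) + C) + 3)**2)*y - 6 = (-7 + ((y + 2*C) + 3) + 2*((y + 2*C) + 3)**2)*y - 6 = (-7 + (3 + y + 2*C) + 2*(3 + y + 2*C)**2)*y - 6 = (-4 + y + 2*C + 2*(3 + y + 2*C)**2)*y - 6 = y*(-4 + y + 2*C + 2*(3 + y + 2*C)**2) - 6 = -6 + y*(-4 + y + 2*C + 2*(3 + y + 2*C)**2))
(x(5, 1) - 40)*D(1) = ((-6 + 5*(-4 + 5 + 2*1 + 2*(3 + 5 + 2*1)**2)) - 40)*(-6) = ((-6 + 5*(-4 + 5 + 2 + 2*(3 + 5 + 2)**2)) - 40)*(-6) = ((-6 + 5*(-4 + 5 + 2 + 2*10**2)) - 40)*(-6) = ((-6 + 5*(-4 + 5 + 2 + 2*100)) - 40)*(-6) = ((-6 + 5*(-4 + 5 + 2 + 200)) - 40)*(-6) = ((-6 + 5*203) - 40)*(-6) = ((-6 + 1015) - 40)*(-6) = (1009 - 40)*(-6) = 969*(-6) = -5814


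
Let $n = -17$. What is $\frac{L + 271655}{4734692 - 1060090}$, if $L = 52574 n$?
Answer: $- \frac{622103}{3674602} \approx -0.1693$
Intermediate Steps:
$L = -893758$ ($L = 52574 \left(-17\right) = -893758$)
$\frac{L + 271655}{4734692 - 1060090} = \frac{-893758 + 271655}{4734692 - 1060090} = - \frac{622103}{3674602}$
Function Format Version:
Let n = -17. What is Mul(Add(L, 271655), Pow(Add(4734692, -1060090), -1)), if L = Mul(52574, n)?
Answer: Rational(-622103, 3674602) ≈ -0.16930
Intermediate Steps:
L = -893758 (L = Mul(52574, -17) = -893758)
Mul(Add(L, 271655), Pow(Add(4734692, -1060090), -1)) = Mul(Add(-893758, 271655), Pow(Add(4734692, -1060090), -1)) = Mul(-622103, Pow(3674602, -1)) = Mul(-622103, Rational(1, 3674602)) = Rational(-622103, 3674602)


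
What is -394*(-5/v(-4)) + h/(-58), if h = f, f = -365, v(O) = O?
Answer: -14100/29 ≈ -486.21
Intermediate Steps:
h = -365
-394*(-5/v(-4)) + h/(-58) = -394/((-(-12)/15)) - 365/(-58) = -394/((-(-12)/15)) - 365*(-1/58) = -394/((-4*(-⅕))) + 365/58 = -394/⅘ + 365/58 = -394*5/4 + 365/58 = -985/2 + 365/58 = -14100/29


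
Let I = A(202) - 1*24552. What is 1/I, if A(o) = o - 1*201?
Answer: -1/24551 ≈ -4.0732e-5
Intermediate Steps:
A(o) = -201 + o (A(o) = o - 201 = -201 + o)
I = -24551 (I = (-201 + 202) - 1*24552 = 1 - 24552 = -24551)
1/I = 1/(-24551) = -1/24551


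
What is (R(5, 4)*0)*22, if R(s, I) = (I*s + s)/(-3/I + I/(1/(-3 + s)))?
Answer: 0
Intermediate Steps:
R(s, I) = (s + I*s)/(-3/I + I*(-3 + s))
(R(5, 4)*0)*22 = ((4*5*(1 + 4)/(-3 - 3*4² + 5*4²))*0)*22 = ((4*5*5/(-3 - 3*16 + 5*16))*0)*22 = ((4*5*5/(-3 - 48 + 80))*0)*22 = ((4*5*5/29)*0)*22 = ((4*5*(1/29)*5)*0)*22 = ((100/29)*0)*22 = 0*22 = 0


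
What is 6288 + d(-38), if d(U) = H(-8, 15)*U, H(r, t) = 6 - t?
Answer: 6630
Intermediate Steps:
d(U) = -9*U (d(U) = (6 - 1*15)*U = (6 - 15)*U = -9*U)
6288 + d(-38) = 6288 - 9*(-38) = 6288 + 342 = 6630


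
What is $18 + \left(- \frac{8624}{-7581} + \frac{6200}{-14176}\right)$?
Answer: $\frac{35887147}{1919076} \approx 18.7$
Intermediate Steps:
$18 + \left(- \frac{8624}{-7581} + \frac{6200}{-14176}\right) = 18 + \left(\left(-8624\right) \left(- \frac{1}{7581}\right) + 6200 \left(- \frac{1}{14176}\right)\right) = 18 + \left(\frac{1232}{1083} - \frac{775}{1772}\right) = 18 + \frac{1343779}{1919076} = \frac{35887147}{1919076}$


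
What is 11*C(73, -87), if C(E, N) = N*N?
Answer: 83259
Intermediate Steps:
C(E, N) = N²
11*C(73, -87) = 11*(-87)² = 11*7569 = 83259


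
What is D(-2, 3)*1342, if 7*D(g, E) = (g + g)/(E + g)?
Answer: -5368/7 ≈ -766.86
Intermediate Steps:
D(g, E) = 2*g/(7*(E + g)) (D(g, E) = ((g + g)/(E + g))/7 = ((2*g)/(E + g))/7 = (2*g/(E + g))/7 = 2*g/(7*(E + g)))
D(-2, 3)*1342 = ((2/7)*(-2)/(3 - 2))*1342 = ((2/7)*(-2)/1)*1342 = ((2/7)*(-2)*1)*1342 = -4/7*1342 = -5368/7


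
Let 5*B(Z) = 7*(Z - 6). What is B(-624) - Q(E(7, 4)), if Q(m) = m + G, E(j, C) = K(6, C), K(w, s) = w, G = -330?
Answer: -558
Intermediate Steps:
E(j, C) = 6
B(Z) = -42/5 + 7*Z/5 (B(Z) = (7*(Z - 6))/5 = (7*(-6 + Z))/5 = (-42 + 7*Z)/5 = -42/5 + 7*Z/5)
Q(m) = -330 + m (Q(m) = m - 330 = -330 + m)
B(-624) - Q(E(7, 4)) = (-42/5 + (7/5)*(-624)) - (-330 + 6) = (-42/5 - 4368/5) - 1*(-324) = -882 + 324 = -558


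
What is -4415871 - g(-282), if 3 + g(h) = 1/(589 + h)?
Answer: -1355671477/307 ≈ -4.4159e+6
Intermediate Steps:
g(h) = -3 + 1/(589 + h)
-4415871 - g(-282) = -4415871 - (-1766 - 3*(-282))/(589 - 282) = -4415871 - (-1766 + 846)/307 = -4415871 - (-920)/307 = -4415871 - 1*(-920/307) = -4415871 + 920/307 = -1355671477/307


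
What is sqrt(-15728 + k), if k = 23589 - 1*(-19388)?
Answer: sqrt(27249) ≈ 165.07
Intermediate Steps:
k = 42977 (k = 23589 + 19388 = 42977)
sqrt(-15728 + k) = sqrt(-15728 + 42977) = sqrt(27249)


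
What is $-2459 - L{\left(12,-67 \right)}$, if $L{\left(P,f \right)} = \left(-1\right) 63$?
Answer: $-2396$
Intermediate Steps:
$L{\left(P,f \right)} = -63$
$-2459 - L{\left(12,-67 \right)} = -2459 - -63 = -2459 + 63 = -2396$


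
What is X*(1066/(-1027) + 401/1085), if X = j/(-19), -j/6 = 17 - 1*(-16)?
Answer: -11343618/1628585 ≈ -6.9653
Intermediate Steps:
j = -198 (j = -6*(17 - 1*(-16)) = -6*(17 + 16) = -6*33 = -198)
X = 198/19 (X = -198/(-19) = -198*(-1/19) = 198/19 ≈ 10.421)
X*(1066/(-1027) + 401/1085) = 198*(1066/(-1027) + 401/1085)/19 = 198*(1066*(-1/1027) + 401*(1/1085))/19 = 198*(-82/79 + 401/1085)/19 = (198/19)*(-57291/85715) = -11343618/1628585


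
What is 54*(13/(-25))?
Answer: -702/25 ≈ -28.080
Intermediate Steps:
54*(13/(-25)) = 54*(13*(-1/25)) = 54*(-13/25) = -702/25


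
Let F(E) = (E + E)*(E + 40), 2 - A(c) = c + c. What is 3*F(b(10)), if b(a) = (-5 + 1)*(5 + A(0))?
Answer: -2016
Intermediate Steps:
A(c) = 2 - 2*c (A(c) = 2 - (c + c) = 2 - 2*c)
b(a) = -28 (b(a) = (-5 + 1)*(5 + (2 - 2*0)) = -4*(5 + (2 + 0)) = -4*(5 + 2) = -4*7 = -28)
F(E) = 2*E*(40 + E) (F(E) = (2*E)*(40 + E) = 2*E*(40 + E))
3*F(b(10)) = 3*(2*(-28)*(40 - 28)) = 3*(2*(-28)*12) = 3*(-672) = -2016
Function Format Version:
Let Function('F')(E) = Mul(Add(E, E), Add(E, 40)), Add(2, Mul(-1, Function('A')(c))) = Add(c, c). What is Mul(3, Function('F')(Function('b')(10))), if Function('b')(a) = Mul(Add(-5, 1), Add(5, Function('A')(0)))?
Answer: -2016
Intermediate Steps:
Function('A')(c) = Add(2, Mul(-2, c)) (Function('A')(c) = Add(2, Mul(-1, Add(c, c))) = Add(2, Mul(-1, Mul(2, c))) = Add(2, Mul(-2, c)))
Function('b')(a) = -28 (Function('b')(a) = Mul(Add(-5, 1), Add(5, Add(2, Mul(-2, 0)))) = Mul(-4, Add(5, Add(2, 0))) = Mul(-4, Add(5, 2)) = Mul(-4, 7) = -28)
Function('F')(E) = Mul(2, E, Add(40, E)) (Function('F')(E) = Mul(Mul(2, E), Add(40, E)) = Mul(2, E, Add(40, E)))
Mul(3, Function('F')(Function('b')(10))) = Mul(3, Mul(2, -28, Add(40, -28))) = Mul(3, Mul(2, -28, 12)) = Mul(3, -672) = -2016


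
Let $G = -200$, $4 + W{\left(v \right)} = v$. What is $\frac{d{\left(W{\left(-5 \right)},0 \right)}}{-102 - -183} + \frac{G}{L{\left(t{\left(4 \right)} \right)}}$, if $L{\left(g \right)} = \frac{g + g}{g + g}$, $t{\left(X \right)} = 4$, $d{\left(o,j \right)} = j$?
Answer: $-200$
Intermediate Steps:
$W{\left(v \right)} = -4 + v$
$L{\left(g \right)} = 1$ ($L{\left(g \right)} = \frac{2 g}{2 g} = 2 g \frac{1}{2 g} = 1$)
$\frac{d{\left(W{\left(-5 \right)},0 \right)}}{-102 - -183} + \frac{G}{L{\left(t{\left(4 \right)} \right)}} = \frac{0}{-102 - -183} - \frac{200}{1} = \frac{0}{-102 + 183} - 200 = \frac{0}{81} - 200 = 0 \cdot \frac{1}{81} - 200 = 0 - 200 = -200$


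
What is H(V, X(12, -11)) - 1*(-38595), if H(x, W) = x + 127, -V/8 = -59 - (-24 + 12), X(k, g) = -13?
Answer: 39098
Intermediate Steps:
V = 376 (V = -8*(-59 - (-24 + 12)) = -8*(-59 - 1*(-12)) = -8*(-59 + 12) = -8*(-47) = 376)
H(x, W) = 127 + x
H(V, X(12, -11)) - 1*(-38595) = (127 + 376) - 1*(-38595) = 503 + 38595 = 39098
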